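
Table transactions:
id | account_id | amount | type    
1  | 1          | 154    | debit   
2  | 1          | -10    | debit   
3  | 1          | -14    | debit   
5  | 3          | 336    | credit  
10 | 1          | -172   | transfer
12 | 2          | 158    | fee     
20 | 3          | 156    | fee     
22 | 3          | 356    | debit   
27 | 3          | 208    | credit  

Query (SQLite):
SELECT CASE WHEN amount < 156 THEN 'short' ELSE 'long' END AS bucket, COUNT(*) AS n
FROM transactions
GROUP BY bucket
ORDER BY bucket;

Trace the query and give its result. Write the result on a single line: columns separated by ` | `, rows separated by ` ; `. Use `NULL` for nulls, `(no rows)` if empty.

long | 5 ; short | 4

Bucket rows by amount < 156 → 'short' else 'long'; count each bucket.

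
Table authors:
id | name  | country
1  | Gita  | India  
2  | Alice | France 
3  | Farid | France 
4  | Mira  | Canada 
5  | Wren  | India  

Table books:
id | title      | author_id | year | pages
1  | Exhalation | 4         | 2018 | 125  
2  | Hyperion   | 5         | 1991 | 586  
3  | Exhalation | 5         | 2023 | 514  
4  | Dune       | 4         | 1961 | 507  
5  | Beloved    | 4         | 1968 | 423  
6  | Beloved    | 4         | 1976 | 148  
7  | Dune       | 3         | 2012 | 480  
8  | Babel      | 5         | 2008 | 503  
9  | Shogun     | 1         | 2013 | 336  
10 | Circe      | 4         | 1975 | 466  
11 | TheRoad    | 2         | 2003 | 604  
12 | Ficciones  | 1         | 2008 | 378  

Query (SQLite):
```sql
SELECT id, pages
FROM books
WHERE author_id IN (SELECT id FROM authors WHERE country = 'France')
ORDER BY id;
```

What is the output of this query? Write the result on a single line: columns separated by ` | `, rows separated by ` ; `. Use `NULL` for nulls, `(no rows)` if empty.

7 | 480 ; 11 | 604

Inner query: authors.id where country = 'France'.
Outer: keep books rows whose author_id is in that set.
Inner query → {2, 3}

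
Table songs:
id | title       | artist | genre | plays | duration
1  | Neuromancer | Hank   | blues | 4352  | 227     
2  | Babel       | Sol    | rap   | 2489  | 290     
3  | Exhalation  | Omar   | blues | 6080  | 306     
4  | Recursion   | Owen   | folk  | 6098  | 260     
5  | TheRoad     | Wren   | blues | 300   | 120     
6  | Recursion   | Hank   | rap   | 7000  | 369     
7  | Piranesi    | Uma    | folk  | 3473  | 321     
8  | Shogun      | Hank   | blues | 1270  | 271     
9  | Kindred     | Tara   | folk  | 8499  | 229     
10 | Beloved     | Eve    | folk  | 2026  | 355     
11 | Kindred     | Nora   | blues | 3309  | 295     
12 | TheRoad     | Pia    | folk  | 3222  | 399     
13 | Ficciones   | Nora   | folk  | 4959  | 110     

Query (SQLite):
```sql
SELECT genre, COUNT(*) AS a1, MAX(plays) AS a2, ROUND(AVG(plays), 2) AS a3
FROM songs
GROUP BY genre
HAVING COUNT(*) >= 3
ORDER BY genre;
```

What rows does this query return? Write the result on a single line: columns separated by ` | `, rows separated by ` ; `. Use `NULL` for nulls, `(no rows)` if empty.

blues | 5 | 6080 | 3062.2 ; folk | 6 | 8499 | 4712.83

Group songs by genre.
Per group compute: COUNT(*), MAX(plays), ROUND(AVG(plays), 2).
HAVING: drop groups with fewer than 3 rows.
  blues: ids {1, 3, 5, 8, 11} → COUNT(*)=5, MAX(plays)=6080, ROUND(AVG(plays), 2)=3062.2
  folk: ids {4, 7, 9, 10, 12, 13} → COUNT(*)=6, MAX(plays)=8499, ROUND(AVG(plays), 2)=4712.83
  rap: ids {2, 6} → COUNT(*)=2, MAX(plays)=7000, ROUND(AVG(plays), 2)=4744.5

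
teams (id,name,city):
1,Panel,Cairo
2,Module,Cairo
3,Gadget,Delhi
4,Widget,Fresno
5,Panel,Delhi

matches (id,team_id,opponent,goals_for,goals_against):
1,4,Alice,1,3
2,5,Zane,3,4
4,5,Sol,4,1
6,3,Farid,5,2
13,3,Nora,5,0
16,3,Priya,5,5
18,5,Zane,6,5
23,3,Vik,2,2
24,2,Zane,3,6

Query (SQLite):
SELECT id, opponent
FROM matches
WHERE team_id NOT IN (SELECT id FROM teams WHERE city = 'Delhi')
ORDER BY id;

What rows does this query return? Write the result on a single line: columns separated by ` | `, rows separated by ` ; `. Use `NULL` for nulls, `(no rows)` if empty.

1 | Alice ; 24 | Zane

Inner query: teams.id where city = 'Delhi'.
Outer: keep matches rows whose team_id is not in that set.
Inner query → {3, 5}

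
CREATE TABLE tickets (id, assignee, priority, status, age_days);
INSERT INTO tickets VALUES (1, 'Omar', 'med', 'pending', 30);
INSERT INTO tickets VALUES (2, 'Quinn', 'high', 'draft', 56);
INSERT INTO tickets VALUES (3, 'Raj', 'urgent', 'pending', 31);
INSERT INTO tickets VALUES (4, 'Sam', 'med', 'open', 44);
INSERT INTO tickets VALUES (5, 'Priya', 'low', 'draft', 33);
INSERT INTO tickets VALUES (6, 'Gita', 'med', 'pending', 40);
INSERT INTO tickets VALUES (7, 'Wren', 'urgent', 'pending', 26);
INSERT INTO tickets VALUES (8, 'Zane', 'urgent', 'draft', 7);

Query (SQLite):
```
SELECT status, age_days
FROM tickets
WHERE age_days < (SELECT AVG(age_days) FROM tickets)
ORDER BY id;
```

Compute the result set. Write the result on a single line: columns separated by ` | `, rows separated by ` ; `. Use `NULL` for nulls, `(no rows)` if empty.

Scalar subquery: AVG(age_days) over all tickets rows = 33.375.
Keep rows where age_days < that value.

pending | 30 ; pending | 31 ; draft | 33 ; pending | 26 ; draft | 7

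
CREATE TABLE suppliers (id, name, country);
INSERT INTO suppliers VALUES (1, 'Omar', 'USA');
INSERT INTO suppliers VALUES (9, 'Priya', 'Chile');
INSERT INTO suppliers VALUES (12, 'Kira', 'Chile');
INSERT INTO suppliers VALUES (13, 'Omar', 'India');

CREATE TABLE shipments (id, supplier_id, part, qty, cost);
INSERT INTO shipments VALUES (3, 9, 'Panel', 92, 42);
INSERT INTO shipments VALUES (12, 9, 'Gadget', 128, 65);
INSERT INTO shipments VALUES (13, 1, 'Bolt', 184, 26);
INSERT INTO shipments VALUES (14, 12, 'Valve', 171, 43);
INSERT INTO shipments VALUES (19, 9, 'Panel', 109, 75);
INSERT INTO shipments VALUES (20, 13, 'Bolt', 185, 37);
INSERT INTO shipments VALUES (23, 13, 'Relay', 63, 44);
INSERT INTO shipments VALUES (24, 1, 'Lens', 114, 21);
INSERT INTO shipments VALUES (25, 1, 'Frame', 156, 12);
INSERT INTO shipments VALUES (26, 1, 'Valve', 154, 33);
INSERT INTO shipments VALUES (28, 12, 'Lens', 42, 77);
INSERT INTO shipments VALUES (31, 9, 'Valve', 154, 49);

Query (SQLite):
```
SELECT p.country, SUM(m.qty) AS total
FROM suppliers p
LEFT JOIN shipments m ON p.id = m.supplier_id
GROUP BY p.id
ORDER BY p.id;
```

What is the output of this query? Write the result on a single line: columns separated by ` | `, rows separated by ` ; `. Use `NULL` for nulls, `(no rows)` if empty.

USA | 608 ; Chile | 483 ; Chile | 213 ; India | 248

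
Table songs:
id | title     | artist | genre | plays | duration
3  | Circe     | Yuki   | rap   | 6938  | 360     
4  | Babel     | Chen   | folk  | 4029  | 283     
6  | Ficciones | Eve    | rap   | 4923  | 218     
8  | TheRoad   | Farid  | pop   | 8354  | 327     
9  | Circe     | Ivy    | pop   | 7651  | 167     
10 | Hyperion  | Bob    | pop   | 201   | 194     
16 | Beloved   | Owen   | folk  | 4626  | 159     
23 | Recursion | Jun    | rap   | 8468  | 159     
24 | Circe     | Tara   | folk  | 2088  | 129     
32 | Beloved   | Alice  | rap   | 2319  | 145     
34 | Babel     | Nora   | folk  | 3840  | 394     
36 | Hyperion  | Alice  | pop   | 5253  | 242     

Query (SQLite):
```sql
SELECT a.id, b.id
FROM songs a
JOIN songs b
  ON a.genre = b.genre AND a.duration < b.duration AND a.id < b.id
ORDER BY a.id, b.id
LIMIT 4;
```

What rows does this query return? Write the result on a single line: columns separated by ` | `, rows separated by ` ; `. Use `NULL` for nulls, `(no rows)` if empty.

Pairs (a,b) with same genre, a.duration < b.duration, a.id < b.id.
genre groups: folk:{4,16,24,34} pop:{8,9,10,36} rap:{3,6,23,32}
Ordered by (a.id, b.id); first 4.

4 | 34 ; 9 | 10 ; 9 | 36 ; 10 | 36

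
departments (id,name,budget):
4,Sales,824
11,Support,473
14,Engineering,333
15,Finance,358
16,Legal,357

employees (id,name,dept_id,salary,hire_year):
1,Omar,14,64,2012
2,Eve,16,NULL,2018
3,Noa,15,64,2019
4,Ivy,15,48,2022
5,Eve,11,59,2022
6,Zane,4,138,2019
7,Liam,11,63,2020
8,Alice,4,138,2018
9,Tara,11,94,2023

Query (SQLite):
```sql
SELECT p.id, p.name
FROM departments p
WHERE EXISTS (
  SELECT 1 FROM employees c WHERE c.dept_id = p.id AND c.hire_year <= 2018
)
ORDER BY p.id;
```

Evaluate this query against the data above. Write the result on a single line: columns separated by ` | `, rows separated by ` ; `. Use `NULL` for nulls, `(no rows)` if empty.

4 | Sales ; 14 | Engineering ; 16 | Legal

For each departments row, check whether any employees with matching dept_id has hire_year <= 2018.
Keep rows where that is true.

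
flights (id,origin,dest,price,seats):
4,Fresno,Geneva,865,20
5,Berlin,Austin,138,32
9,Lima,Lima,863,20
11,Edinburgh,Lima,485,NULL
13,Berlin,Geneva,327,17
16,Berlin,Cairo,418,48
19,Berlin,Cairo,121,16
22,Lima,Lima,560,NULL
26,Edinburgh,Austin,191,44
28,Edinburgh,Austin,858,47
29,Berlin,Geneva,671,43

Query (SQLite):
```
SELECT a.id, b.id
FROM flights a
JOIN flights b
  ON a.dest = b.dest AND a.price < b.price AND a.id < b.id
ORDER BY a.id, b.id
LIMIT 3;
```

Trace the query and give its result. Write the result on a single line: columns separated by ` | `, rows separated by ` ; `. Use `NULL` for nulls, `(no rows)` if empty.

5 | 26 ; 5 | 28 ; 11 | 22

Pairs (a,b) with same dest, a.price < b.price, a.id < b.id.
dest groups: Austin:{5,26,28} Cairo:{16,19} Geneva:{4,13,29} Lima:{9,11,22}
Ordered by (a.id, b.id); first 3.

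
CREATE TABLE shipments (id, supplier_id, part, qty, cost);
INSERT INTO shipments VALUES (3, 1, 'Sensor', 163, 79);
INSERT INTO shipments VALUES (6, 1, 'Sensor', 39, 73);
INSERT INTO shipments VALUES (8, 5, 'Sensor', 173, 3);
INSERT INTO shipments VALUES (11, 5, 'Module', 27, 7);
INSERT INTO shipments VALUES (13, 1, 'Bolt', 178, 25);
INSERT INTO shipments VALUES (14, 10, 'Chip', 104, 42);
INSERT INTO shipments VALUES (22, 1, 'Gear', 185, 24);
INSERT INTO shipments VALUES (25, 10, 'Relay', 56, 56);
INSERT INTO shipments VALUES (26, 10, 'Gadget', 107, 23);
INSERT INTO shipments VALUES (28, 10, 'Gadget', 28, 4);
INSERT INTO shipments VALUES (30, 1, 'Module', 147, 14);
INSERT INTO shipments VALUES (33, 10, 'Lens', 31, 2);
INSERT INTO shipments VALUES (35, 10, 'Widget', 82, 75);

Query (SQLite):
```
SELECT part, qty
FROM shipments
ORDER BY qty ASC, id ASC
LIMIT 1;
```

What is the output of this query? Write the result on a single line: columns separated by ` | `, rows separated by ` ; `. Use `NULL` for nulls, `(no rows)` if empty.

Module | 27

Sort by qty asc, tiebreak id asc: (27, id=11), (28, id=28), (31, id=33), (39, id=6) …. Take first 1.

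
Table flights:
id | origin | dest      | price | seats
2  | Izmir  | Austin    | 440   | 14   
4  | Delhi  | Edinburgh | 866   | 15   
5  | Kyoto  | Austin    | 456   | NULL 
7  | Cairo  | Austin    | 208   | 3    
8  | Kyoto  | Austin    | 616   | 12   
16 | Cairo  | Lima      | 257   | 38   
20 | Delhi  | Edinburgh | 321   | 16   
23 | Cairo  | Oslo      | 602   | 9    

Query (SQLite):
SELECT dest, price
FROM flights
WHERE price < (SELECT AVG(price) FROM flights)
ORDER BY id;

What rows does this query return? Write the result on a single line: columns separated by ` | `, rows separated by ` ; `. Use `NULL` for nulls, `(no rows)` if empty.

Austin | 440 ; Austin | 456 ; Austin | 208 ; Lima | 257 ; Edinburgh | 321

Scalar subquery: AVG(price) over all flights rows = 470.75.
Keep rows where price < that value.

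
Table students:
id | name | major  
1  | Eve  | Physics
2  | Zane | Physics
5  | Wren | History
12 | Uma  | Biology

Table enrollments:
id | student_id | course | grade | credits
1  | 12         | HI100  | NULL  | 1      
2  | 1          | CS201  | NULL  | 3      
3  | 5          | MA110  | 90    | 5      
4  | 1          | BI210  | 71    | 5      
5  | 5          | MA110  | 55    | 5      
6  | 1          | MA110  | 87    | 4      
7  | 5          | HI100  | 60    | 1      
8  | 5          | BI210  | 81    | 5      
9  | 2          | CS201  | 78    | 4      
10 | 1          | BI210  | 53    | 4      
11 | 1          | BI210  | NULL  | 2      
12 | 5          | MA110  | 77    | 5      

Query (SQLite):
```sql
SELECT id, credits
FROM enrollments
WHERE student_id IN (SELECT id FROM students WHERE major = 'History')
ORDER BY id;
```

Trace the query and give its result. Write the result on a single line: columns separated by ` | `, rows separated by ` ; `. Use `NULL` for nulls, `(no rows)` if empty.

3 | 5 ; 5 | 5 ; 7 | 1 ; 8 | 5 ; 12 | 5

Inner query: students.id where major = 'History'.
Outer: keep enrollments rows whose student_id is in that set.
Inner query → {5}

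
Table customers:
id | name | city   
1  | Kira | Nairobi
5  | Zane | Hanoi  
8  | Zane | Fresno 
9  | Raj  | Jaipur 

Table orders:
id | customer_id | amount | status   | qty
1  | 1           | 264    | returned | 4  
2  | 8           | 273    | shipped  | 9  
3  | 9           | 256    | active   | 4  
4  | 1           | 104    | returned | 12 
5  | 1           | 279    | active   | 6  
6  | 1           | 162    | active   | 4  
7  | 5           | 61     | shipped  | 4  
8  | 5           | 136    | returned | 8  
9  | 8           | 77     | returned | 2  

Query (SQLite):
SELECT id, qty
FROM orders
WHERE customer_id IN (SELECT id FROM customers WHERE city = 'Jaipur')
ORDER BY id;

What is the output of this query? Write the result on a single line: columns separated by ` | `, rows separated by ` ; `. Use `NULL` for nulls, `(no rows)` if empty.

3 | 4

Inner query: customers.id where city = 'Jaipur'.
Outer: keep orders rows whose customer_id is in that set.
Inner query → {9}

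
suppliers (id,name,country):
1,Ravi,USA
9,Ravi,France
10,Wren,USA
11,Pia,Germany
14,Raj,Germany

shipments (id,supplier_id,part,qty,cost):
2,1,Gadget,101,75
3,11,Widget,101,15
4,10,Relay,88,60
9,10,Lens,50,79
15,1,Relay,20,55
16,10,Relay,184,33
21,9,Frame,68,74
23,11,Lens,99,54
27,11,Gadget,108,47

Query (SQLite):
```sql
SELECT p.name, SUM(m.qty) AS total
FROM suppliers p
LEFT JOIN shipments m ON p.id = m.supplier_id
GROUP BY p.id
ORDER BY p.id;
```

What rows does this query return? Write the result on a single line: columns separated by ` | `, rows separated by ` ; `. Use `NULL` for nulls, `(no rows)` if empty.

Ravi | 121 ; Ravi | 68 ; Wren | 322 ; Pia | 308 ; Raj | NULL

LEFT JOIN keeps every suppliers row; unmatched ones get NULL for shipments columns.
Group by suppliers.id and compute SUM(m.qty). SUM over an all-NULL group is NULL.
  1: ids {2, 15} → SUM(m.qty)=121
  9: ids {21} → SUM(m.qty)=68
  10: ids {4, 9, 16} → SUM(m.qty)=322
  11: ids {3, 23, 27} → SUM(m.qty)=308
  14: ids {—} → SUM(m.qty)=NULL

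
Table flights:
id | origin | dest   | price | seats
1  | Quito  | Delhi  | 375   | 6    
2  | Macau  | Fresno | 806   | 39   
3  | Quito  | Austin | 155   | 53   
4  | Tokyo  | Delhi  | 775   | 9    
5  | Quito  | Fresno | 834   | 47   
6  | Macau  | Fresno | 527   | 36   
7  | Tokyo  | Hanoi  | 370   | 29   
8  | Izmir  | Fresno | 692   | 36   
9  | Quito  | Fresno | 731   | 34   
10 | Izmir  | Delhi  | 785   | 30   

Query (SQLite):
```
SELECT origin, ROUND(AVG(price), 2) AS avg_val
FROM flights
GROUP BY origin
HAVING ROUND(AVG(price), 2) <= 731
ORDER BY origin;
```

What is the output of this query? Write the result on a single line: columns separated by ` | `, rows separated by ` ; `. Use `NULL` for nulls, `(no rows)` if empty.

Macau | 666.5 ; Quito | 523.75 ; Tokyo | 572.5

Partition flights by origin; compute ROUND(AVG(price), 2) within each group.
HAVING: keep groups where ROUND(AVG(price), 2) <= 731.
  Izmir: ids {8, 10} → ROUND(AVG(price), 2)=738.5
  Macau: ids {2, 6} → ROUND(AVG(price), 2)=666.5
  Quito: ids {1, 3, 5, 9} → ROUND(AVG(price), 2)=523.75
  Tokyo: ids {4, 7} → ROUND(AVG(price), 2)=572.5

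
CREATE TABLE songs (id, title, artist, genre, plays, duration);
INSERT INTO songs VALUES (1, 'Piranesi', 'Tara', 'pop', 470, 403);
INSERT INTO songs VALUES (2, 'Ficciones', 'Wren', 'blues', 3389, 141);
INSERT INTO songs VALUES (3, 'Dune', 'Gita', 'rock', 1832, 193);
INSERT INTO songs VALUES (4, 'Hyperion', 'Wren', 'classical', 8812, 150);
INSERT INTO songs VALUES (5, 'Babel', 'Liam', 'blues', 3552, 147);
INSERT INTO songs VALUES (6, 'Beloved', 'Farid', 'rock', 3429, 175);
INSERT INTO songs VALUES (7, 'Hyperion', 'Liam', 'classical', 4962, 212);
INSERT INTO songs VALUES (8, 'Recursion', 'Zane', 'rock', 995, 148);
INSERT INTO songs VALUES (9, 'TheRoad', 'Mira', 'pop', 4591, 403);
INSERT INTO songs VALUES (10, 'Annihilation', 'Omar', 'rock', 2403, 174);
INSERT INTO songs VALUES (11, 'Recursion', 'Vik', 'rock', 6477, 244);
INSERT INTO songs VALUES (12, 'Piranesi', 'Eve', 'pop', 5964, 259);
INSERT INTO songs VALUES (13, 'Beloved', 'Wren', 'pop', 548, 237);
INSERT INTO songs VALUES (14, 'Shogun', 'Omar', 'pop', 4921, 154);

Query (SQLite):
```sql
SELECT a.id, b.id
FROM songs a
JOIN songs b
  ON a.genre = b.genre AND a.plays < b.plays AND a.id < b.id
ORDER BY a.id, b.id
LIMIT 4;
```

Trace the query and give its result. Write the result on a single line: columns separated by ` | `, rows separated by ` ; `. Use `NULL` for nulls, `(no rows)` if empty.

1 | 9 ; 1 | 12 ; 1 | 13 ; 1 | 14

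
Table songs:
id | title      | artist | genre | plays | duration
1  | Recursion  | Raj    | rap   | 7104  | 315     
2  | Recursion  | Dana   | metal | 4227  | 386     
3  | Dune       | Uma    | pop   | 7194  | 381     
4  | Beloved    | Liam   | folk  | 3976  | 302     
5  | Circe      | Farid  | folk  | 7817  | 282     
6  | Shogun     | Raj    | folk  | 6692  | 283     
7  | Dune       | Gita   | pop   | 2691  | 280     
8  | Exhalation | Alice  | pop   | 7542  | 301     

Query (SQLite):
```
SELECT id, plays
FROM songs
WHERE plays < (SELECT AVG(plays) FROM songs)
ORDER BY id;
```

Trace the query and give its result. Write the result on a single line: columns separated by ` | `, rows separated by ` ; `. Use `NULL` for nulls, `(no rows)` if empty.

Scalar subquery: AVG(plays) over all songs rows = 5905.375.
Keep rows where plays < that value.

2 | 4227 ; 4 | 3976 ; 7 | 2691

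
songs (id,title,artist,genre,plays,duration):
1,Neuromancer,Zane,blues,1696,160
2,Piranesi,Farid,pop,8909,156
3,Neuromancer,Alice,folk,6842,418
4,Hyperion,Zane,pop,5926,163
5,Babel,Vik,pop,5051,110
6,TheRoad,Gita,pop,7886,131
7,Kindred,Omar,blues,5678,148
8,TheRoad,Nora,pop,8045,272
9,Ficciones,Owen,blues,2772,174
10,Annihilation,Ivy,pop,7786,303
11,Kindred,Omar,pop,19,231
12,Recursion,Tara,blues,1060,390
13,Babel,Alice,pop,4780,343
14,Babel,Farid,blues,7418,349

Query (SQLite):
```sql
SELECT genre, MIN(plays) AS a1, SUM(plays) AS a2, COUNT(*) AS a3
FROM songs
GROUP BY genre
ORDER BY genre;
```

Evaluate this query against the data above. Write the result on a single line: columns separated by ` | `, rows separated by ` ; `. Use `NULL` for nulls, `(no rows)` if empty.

Group songs by genre.
Per group compute: MIN(plays), SUM(plays), COUNT(*).
  blues: ids {1, 7, 9, 12, 14} → MIN(plays)=1060, SUM(plays)=18624, COUNT(*)=5
  folk: ids {3} → MIN(plays)=6842, SUM(plays)=6842, COUNT(*)=1
  pop: ids {2, 4, 5, 6, 8, 10, 11, 13} → MIN(plays)=19, SUM(plays)=48402, COUNT(*)=8

blues | 1060 | 18624 | 5 ; folk | 6842 | 6842 | 1 ; pop | 19 | 48402 | 8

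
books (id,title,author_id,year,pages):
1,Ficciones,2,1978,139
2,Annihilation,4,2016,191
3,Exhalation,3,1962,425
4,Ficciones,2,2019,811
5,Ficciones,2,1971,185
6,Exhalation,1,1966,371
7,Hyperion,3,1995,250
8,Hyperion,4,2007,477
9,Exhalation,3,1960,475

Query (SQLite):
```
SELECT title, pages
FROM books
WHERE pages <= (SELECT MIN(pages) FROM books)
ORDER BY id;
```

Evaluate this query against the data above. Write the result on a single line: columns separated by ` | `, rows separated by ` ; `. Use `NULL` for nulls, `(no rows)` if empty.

Ficciones | 139

Scalar subquery: MIN(pages) over all books rows = 139.
Keep rows where pages <= that value.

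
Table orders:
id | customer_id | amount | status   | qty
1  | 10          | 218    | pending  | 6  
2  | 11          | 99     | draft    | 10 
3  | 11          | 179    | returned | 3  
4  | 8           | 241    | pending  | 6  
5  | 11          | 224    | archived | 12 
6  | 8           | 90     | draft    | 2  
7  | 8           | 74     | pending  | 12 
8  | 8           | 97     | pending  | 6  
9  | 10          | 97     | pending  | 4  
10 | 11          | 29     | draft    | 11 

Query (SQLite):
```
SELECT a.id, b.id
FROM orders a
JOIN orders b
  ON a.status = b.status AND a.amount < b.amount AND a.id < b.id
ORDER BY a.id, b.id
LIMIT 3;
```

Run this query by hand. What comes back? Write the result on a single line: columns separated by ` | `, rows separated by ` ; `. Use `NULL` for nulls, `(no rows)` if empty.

1 | 4 ; 7 | 8 ; 7 | 9

Pairs (a,b) with same status, a.amount < b.amount, a.id < b.id.
status groups: archived:{5} draft:{2,6,10} pending:{1,4,7,8,9} returned:{3}
Ordered by (a.id, b.id); first 3.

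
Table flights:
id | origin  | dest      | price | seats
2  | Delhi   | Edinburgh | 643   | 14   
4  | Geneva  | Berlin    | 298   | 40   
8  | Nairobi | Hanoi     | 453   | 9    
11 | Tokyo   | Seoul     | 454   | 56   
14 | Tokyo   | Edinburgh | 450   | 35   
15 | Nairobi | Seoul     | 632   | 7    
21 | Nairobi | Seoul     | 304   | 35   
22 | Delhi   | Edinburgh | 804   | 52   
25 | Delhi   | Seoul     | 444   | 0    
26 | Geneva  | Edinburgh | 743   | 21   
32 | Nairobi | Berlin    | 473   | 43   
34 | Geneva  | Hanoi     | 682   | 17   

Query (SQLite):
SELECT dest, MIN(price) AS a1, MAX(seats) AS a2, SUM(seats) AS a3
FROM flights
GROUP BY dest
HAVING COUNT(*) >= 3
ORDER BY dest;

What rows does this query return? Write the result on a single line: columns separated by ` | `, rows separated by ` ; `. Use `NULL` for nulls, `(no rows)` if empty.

Group flights by dest.
Per group compute: MIN(price), MAX(seats), SUM(seats).
HAVING: drop groups with fewer than 3 rows.
  Berlin: ids {4, 32} → MIN(price)=298, MAX(seats)=43, SUM(seats)=83
  Edinburgh: ids {2, 14, 22, 26} → MIN(price)=450, MAX(seats)=52, SUM(seats)=122
  Hanoi: ids {8, 34} → MIN(price)=453, MAX(seats)=17, SUM(seats)=26
  Seoul: ids {11, 15, 21, 25} → MIN(price)=304, MAX(seats)=56, SUM(seats)=98

Edinburgh | 450 | 52 | 122 ; Seoul | 304 | 56 | 98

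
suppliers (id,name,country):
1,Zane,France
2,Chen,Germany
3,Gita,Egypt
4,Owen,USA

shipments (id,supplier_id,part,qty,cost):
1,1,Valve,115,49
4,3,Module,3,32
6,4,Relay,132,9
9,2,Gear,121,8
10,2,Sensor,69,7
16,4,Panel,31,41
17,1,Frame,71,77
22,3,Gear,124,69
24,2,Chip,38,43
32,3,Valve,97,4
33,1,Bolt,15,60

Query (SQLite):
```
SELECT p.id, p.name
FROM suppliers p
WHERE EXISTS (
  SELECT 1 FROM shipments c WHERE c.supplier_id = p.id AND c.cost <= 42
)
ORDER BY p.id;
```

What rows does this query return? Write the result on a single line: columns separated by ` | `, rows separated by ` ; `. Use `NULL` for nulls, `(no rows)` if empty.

2 | Chen ; 3 | Gita ; 4 | Owen

For each suppliers row, check whether any shipments with matching supplier_id has cost <= 42.
Keep rows where that is true.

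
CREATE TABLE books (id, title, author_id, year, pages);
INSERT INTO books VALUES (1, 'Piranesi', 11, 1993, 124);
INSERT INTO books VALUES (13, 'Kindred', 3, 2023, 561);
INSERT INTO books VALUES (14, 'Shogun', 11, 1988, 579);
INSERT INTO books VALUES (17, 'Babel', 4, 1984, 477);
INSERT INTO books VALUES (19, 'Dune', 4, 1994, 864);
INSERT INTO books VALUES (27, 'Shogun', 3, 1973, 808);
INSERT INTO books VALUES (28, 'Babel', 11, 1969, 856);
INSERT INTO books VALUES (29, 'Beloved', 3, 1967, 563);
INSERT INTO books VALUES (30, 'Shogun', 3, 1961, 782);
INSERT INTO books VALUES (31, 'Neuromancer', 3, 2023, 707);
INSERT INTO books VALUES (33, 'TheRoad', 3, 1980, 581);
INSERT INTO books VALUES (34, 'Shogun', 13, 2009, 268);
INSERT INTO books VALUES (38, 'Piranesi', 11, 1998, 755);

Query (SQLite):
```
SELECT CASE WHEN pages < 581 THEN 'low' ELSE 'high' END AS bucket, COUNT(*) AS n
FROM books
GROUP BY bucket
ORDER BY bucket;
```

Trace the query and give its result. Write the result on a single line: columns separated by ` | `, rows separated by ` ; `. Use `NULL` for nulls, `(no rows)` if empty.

Bucket rows by pages < 581 → 'low' else 'high'; count each bucket.

high | 7 ; low | 6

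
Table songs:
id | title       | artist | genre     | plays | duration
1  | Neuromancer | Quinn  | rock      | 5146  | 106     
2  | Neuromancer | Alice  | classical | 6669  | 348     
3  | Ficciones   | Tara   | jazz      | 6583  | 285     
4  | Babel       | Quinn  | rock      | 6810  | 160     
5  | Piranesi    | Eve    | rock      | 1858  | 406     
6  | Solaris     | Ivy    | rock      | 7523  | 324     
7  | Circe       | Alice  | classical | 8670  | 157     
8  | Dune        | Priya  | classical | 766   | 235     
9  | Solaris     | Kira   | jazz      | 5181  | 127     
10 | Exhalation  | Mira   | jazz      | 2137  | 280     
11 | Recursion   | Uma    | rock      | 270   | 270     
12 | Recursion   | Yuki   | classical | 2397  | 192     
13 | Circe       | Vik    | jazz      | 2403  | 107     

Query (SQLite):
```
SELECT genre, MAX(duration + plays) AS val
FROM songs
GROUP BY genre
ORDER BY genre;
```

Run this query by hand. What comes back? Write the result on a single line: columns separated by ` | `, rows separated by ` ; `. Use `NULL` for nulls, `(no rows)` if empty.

classical | 8827 ; jazz | 6868 ; rock | 7847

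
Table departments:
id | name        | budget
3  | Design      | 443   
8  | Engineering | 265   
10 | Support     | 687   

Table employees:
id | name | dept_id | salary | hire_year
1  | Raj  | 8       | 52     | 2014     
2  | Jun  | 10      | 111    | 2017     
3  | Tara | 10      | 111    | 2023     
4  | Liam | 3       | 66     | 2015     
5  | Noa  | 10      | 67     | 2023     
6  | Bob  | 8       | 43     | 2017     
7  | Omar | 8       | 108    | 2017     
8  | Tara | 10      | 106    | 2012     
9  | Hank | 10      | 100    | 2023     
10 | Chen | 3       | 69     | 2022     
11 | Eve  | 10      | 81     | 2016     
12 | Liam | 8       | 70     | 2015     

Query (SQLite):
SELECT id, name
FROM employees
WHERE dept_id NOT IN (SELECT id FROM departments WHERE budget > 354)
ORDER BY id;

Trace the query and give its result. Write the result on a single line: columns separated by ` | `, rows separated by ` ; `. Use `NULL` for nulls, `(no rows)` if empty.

1 | Raj ; 6 | Bob ; 7 | Omar ; 12 | Liam

Inner query: departments.id where budget > 354.
Outer: keep employees rows whose dept_id is not in that set.
Inner query → {3, 10}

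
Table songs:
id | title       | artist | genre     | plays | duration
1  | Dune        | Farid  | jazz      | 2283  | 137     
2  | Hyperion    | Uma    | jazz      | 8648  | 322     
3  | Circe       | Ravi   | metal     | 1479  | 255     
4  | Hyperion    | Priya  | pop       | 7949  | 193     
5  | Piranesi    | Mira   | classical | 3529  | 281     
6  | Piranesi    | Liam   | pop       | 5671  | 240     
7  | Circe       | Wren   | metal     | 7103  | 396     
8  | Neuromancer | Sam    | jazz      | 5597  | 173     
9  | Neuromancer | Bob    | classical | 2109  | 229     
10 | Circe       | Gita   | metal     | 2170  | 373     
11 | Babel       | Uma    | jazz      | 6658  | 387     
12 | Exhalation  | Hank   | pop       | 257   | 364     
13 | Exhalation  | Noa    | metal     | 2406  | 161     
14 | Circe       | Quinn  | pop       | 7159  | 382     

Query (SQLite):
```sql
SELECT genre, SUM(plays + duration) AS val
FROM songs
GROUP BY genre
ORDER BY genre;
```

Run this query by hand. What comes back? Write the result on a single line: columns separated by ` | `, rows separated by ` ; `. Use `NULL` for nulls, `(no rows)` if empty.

classical | 6148 ; jazz | 24205 ; metal | 14343 ; pop | 22215

For each row compute plays + duration.
Group by genre; take SUM of the expression per group.
  classical: ids {5, 9} → SUM(plays + duration)=6148
  jazz: ids {1, 2, 8, 11} → SUM(plays + duration)=24205
  metal: ids {3, 7, 10, 13} → SUM(plays + duration)=14343
  pop: ids {4, 6, 12, 14} → SUM(plays + duration)=22215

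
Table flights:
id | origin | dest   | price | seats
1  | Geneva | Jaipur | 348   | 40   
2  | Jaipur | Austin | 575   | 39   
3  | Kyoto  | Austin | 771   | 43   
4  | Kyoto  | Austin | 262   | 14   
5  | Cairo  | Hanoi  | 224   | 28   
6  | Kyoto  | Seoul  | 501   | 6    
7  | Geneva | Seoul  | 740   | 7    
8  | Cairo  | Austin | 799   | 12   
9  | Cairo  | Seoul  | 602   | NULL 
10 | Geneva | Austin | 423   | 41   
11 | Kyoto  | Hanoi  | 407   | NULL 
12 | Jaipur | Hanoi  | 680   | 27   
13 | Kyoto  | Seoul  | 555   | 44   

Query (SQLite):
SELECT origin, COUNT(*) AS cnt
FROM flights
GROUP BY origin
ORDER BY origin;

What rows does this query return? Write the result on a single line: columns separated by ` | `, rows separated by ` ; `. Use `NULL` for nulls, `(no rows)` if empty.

Cairo | 3 ; Geneva | 3 ; Jaipur | 2 ; Kyoto | 5

Partition flights by origin; compute COUNT(*) within each group.
  Cairo: ids {5, 8, 9} → COUNT(*)=3
  Geneva: ids {1, 7, 10} → COUNT(*)=3
  Jaipur: ids {2, 12} → COUNT(*)=2
  Kyoto: ids {3, 4, 6, 11, 13} → COUNT(*)=5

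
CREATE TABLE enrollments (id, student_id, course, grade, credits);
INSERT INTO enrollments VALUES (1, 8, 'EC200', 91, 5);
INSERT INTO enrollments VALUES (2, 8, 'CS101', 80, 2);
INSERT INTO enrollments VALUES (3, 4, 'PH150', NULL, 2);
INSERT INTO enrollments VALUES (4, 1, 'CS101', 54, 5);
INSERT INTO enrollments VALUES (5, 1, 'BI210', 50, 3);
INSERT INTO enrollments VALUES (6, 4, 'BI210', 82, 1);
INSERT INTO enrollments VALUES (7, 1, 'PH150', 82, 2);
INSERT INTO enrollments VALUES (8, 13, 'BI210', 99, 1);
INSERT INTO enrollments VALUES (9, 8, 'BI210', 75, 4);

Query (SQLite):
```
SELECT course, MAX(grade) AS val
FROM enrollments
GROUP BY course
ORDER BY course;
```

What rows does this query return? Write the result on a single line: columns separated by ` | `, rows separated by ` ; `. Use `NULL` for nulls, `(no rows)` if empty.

BI210 | 99 ; CS101 | 80 ; EC200 | 91 ; PH150 | 82

Partition enrollments by course; compute MAX(grade) within each group.
  BI210: ids {5, 6, 8, 9} → MAX(grade)=99
  CS101: ids {2, 4} → MAX(grade)=80
  EC200: ids {1} → MAX(grade)=91
  PH150: ids {3, 7} → MAX(grade)=82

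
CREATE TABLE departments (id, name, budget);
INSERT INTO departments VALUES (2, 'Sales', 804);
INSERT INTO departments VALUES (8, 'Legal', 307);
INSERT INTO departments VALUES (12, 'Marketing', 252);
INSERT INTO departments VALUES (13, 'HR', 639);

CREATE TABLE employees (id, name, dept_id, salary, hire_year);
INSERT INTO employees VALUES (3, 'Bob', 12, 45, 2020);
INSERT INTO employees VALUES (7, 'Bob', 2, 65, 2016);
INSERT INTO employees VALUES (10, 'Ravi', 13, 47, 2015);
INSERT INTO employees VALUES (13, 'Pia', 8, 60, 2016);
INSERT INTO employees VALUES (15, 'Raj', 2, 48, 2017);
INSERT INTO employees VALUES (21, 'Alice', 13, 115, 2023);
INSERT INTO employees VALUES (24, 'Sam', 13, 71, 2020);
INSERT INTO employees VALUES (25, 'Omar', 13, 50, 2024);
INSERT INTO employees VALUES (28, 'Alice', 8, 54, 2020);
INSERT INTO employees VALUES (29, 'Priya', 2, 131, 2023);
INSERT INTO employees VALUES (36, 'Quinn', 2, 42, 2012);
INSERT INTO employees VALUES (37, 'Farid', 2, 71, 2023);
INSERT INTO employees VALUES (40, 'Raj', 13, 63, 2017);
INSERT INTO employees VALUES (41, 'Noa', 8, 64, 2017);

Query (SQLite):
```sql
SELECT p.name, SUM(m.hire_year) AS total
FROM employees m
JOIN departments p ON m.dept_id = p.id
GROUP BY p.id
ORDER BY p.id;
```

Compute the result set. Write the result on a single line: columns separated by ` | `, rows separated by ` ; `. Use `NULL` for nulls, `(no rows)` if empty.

Sales | 10091 ; Legal | 6053 ; Marketing | 2020 ; HR | 10099

Join each employees row to its departments via dept_id.
Group joined rows by departments.id; compute SUM(m.hire_year) per group.
  2: ids {7, 15, 29, 36, 37} → SUM(m.hire_year)=10091
  8: ids {13, 28, 41} → SUM(m.hire_year)=6053
  12: ids {3} → SUM(m.hire_year)=2020
  13: ids {10, 21, 24, 25, 40} → SUM(m.hire_year)=10099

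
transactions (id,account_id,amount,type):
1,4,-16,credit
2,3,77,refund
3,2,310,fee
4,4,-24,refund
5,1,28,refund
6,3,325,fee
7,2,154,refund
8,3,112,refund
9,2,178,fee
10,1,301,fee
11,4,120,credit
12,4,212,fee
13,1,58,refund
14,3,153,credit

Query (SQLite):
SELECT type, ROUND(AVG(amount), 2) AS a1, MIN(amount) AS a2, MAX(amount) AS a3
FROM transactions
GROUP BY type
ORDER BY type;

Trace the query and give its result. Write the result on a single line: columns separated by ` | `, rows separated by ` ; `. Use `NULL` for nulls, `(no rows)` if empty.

Group transactions by type.
Per group compute: ROUND(AVG(amount), 2), MIN(amount), MAX(amount).
  credit: ids {1, 11, 14} → ROUND(AVG(amount), 2)=85.67, MIN(amount)=-16, MAX(amount)=153
  fee: ids {3, 6, 9, 10, 12} → ROUND(AVG(amount), 2)=265.2, MIN(amount)=178, MAX(amount)=325
  refund: ids {2, 4, 5, 7, 8, 13} → ROUND(AVG(amount), 2)=67.5, MIN(amount)=-24, MAX(amount)=154

credit | 85.67 | -16 | 153 ; fee | 265.2 | 178 | 325 ; refund | 67.5 | -24 | 154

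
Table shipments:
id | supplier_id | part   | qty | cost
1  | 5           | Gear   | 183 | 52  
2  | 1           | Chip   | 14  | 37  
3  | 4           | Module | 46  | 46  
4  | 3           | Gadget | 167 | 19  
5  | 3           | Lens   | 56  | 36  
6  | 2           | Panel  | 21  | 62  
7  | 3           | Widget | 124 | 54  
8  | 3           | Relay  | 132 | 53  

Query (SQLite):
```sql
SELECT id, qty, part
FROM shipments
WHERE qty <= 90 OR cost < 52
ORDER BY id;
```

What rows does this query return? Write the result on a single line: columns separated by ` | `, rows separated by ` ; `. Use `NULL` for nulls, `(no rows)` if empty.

qty <= 90: ids {2, 3, 5, 6}
cost < 52: ids {2, 3, 4, 5}
Combine with OR.

2 | 14 | Chip ; 3 | 46 | Module ; 4 | 167 | Gadget ; 5 | 56 | Lens ; 6 | 21 | Panel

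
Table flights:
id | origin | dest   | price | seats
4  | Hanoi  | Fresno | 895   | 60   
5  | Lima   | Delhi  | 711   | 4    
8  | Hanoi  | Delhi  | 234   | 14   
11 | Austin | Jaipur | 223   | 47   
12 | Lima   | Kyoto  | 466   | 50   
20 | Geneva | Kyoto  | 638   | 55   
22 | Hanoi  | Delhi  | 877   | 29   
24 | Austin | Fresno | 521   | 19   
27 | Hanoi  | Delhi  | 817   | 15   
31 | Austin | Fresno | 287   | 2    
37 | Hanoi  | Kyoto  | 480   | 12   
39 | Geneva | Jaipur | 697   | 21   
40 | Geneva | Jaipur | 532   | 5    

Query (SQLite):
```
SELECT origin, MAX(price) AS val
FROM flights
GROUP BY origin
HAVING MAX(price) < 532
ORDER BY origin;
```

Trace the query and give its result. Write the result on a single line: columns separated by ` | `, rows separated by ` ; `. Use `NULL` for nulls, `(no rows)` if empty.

Austin | 521

Partition flights by origin; compute MAX(price) within each group.
HAVING: keep groups where MAX(price) < 532.
  Austin: ids {11, 24, 31} → MAX(price)=521
  Geneva: ids {20, 39, 40} → MAX(price)=697
  Hanoi: ids {4, 8, 22, 27, 37} → MAX(price)=895
  Lima: ids {5, 12} → MAX(price)=711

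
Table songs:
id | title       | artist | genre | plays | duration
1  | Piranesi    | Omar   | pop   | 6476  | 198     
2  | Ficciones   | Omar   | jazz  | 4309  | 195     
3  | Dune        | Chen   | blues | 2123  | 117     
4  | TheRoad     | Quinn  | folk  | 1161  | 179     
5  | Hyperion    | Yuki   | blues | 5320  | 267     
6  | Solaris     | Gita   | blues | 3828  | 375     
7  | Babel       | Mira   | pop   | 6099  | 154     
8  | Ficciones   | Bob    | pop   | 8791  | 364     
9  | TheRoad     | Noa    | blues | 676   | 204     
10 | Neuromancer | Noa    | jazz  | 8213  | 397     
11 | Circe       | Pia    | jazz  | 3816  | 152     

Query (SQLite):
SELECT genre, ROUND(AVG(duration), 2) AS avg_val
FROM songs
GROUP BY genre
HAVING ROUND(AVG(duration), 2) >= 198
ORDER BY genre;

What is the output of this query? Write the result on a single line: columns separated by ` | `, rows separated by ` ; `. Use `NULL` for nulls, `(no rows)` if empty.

blues | 240.75 ; jazz | 248 ; pop | 238.67

Partition songs by genre; compute ROUND(AVG(duration), 2) within each group.
HAVING: keep groups where ROUND(AVG(duration), 2) >= 198.
  blues: ids {3, 5, 6, 9} → ROUND(AVG(duration), 2)=240.75
  folk: ids {4} → ROUND(AVG(duration), 2)=179
  jazz: ids {2, 10, 11} → ROUND(AVG(duration), 2)=248
  pop: ids {1, 7, 8} → ROUND(AVG(duration), 2)=238.67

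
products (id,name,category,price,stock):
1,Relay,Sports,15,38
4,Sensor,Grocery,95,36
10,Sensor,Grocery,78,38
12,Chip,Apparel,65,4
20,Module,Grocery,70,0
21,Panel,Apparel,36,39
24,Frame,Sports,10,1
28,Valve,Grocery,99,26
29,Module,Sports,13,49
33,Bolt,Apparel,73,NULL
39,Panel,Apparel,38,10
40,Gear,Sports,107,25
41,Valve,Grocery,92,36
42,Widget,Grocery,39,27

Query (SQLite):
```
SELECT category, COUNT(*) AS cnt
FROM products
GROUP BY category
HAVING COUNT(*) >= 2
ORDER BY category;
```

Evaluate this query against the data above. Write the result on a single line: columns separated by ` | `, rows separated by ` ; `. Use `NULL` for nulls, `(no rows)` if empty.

Apparel | 4 ; Grocery | 6 ; Sports | 4

Partition products by category; compute COUNT(*) within each group.
HAVING: keep groups with count ≥ 2.
  Apparel: ids {12, 21, 33, 39} → COUNT(*)=4
  Grocery: ids {4, 10, 20, 28, 41, 42} → COUNT(*)=6
  Sports: ids {1, 24, 29, 40} → COUNT(*)=4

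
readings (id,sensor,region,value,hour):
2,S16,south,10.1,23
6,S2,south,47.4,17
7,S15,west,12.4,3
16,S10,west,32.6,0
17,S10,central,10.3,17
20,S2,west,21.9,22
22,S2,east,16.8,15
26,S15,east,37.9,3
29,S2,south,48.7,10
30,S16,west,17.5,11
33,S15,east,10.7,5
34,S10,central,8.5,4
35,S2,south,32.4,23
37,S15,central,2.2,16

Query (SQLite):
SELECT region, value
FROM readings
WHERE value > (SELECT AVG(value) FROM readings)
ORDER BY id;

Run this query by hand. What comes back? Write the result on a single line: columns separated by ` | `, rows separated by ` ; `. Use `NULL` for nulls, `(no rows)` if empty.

Scalar subquery: AVG(value) over all readings rows = 22.1 (≈; comparison uses full precision).
Keep rows where value > that value.

south | 47.4 ; west | 32.6 ; east | 37.9 ; south | 48.7 ; south | 32.4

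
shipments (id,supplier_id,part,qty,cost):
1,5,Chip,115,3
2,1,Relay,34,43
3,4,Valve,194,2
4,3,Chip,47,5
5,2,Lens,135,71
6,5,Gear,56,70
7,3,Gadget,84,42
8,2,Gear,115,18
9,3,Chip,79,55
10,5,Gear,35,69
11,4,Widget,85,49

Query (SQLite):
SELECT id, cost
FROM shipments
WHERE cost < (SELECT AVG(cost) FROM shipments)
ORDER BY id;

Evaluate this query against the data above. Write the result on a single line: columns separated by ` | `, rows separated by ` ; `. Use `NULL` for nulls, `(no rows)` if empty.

1 | 3 ; 3 | 2 ; 4 | 5 ; 8 | 18

Scalar subquery: AVG(cost) over all shipments rows = 38.818182 (≈; comparison uses full precision).
Keep rows where cost < that value.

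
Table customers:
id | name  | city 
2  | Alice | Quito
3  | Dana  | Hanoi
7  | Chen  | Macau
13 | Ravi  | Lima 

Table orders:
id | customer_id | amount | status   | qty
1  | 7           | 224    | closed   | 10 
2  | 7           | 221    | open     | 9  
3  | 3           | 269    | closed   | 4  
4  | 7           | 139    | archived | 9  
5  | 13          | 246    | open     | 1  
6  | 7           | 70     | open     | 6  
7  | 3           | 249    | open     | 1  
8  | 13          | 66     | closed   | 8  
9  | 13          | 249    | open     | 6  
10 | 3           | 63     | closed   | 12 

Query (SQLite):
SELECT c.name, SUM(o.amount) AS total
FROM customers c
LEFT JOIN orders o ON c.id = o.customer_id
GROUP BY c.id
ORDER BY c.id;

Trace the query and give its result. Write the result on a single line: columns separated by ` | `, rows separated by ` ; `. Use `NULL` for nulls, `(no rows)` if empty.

Alice | NULL ; Dana | 581 ; Chen | 654 ; Ravi | 561

LEFT JOIN keeps every customers row; unmatched ones get NULL for orders columns.
Group by customers.id and compute SUM(o.amount). SUM over an all-NULL group is NULL.
  2: ids {—} → SUM(o.amount)=NULL
  3: ids {3, 7, 10} → SUM(o.amount)=581
  7: ids {1, 2, 4, 6} → SUM(o.amount)=654
  13: ids {5, 8, 9} → SUM(o.amount)=561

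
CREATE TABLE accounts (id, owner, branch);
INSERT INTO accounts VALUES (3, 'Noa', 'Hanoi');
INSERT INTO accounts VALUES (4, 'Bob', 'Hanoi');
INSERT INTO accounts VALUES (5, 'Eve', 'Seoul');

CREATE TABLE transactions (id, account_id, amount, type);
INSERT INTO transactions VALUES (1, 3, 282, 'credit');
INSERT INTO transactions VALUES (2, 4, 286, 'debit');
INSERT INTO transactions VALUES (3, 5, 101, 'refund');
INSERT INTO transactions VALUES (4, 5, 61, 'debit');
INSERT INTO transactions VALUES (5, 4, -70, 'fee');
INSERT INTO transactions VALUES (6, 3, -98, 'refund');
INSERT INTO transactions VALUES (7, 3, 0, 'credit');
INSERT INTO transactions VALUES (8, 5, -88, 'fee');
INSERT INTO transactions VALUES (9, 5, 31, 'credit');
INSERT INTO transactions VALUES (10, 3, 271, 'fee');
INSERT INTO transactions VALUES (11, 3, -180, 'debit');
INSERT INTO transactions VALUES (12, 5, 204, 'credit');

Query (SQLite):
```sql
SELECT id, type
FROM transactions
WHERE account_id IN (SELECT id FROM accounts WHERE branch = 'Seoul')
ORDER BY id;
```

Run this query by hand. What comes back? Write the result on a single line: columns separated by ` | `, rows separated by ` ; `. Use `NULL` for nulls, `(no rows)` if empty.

Inner query: accounts.id where branch = 'Seoul'.
Outer: keep transactions rows whose account_id is in that set.
Inner query → {5}

3 | refund ; 4 | debit ; 8 | fee ; 9 | credit ; 12 | credit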